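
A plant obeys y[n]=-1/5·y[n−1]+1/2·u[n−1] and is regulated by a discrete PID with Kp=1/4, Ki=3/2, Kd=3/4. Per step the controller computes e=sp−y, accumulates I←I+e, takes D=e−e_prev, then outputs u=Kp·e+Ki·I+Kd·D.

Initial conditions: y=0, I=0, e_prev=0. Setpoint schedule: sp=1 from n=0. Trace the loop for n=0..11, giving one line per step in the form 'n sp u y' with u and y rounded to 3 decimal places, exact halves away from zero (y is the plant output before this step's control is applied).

(exact arithmetic carried between steps; '≈' marks a value shown rounded to 6 d.p. or computed from one; I and e_prev carry over from the previous line; the table rounds u and y to 3 d.p., halves away from zero)
n=0: y=0, sp=1, e=sp−y=1; I=1, D=e−e_prev=1; u=1/4·1+3/2·1+3/4·1=2.5; next y=-1/5·0+1/2·2.5=1.25
n=1: y=1.25, sp=1, e=sp−y=-0.25; I=0.75, D=e−e_prev=-1.25; u=1/4·(-0.25)+3/2·0.75+3/4·(-1.25)=0.125; next y=-1/5·1.25+1/2·0.125=-0.1875
n=2: y=-0.1875, sp=1, e=sp−y=1.1875; I=1.9375, D=e−e_prev=1.4375; u=1/4·1.1875+3/2·1.9375+3/4·1.4375=4.28125; next y=-1/5·(-0.1875)+1/2·4.28125=2.178125
n=3: y=2.178125, sp=1, e=sp−y=-1.178125; I=0.759375, D=e−e_prev=-2.365625; u=1/4·(-1.178125)+3/2·0.759375+3/4·(-2.365625)≈-0.929688; next y=-1/5·2.178125+1/2·(-0.929688)≈-0.900469
n=4: y≈-0.900469, sp=1, e=sp−y≈1.900469; I≈2.659844, D=e−e_prev≈3.078594; u=1/4·1.900469+3/2·2.659844+3/4·3.078594≈6.773828; next y=-1/5·(-0.900469)+1/2·6.773828≈3.567008
n=5: y≈3.567008, sp=1, e=sp−y≈-2.567008; I≈0.092836, D=e−e_prev≈-4.467477; u=1/4·(-2.567008)+3/2·0.092836+3/4·(-4.467477)≈-3.853105; next y=-1/5·3.567008+1/2·(-3.853105)≈-2.639954
n=6: y≈-2.639954, sp=1, e=sp−y≈3.639954; I≈3.732790, D=e−e_prev≈6.206962; u=1/4·3.639954+3/2·3.732790+3/4·6.206962≈11.164396; next y=-1/5·(-2.639954)+1/2·11.164396≈6.110189
n=7: y≈6.110189, sp=1, e=sp−y≈-5.110189; I≈-1.377398, D=e−e_prev≈-8.750143; u=1/4·(-5.110189)+3/2·(-1.377398)+3/4·(-8.750143)≈-9.906252; next y=-1/5·6.110189+1/2·(-9.906252)≈-6.175164
n=8: y≈-6.175164, sp=1, e=sp−y≈7.175164; I≈5.797765, D=e−e_prev≈12.285352; u=1/4·7.175164+3/2·5.797765+3/4·12.285352≈19.704453; next y=-1/5·(-6.175164)+1/2·19.704453≈11.087259
n=9: y≈11.087259, sp=1, e=sp−y≈-10.087259; I≈-4.289494, D=e−e_prev≈-17.262423; u=1/4·(-10.087259)+3/2·(-4.289494)+3/4·(-17.262423)≈-21.902873; next y=-1/5·11.087259+1/2·(-21.902873)≈-13.168888
n=10: y≈-13.168888, sp=1, e=sp−y≈14.168888; I≈9.879394, D=e−e_prev≈24.256148; u=1/4·14.168888+3/2·9.879394+3/4·24.256148≈36.553424; next y=-1/5·(-13.168888)+1/2·36.553424≈20.910490
n=11: y≈20.910490, sp=1, e=sp−y≈-19.910490; I≈-10.031095, D=e−e_prev≈-34.079378; u=1/4·(-19.910490)+3/2·(-10.031095)+3/4·(-34.079378)≈-45.583799; next y=-1/5·20.910490+1/2·(-45.583799)≈-26.973998

0 1 2.500 0.000
1 1 0.125 1.250
2 1 4.281 -0.188
3 1 -0.930 2.178
4 1 6.774 -0.900
5 1 -3.853 3.567
6 1 11.164 -2.640
7 1 -9.906 6.110
8 1 19.704 -6.175
9 1 -21.903 11.087
10 1 36.553 -13.169
11 1 -45.584 20.910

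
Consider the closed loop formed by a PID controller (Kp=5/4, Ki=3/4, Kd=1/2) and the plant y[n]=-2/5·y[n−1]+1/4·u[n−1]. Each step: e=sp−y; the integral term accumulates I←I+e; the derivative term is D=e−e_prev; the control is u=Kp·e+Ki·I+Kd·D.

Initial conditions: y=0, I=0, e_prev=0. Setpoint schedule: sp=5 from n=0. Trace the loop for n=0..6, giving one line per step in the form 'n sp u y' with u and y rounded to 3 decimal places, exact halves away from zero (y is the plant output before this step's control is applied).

0 5 12.500 0.000
1 5 5.938 3.125
2 5 16.133 0.234
3 5 8.999 3.939
4 5 19.811 0.674
5 5 11.400 4.683
6 5 22.908 0.977

(exact arithmetic carried between steps; '≈' marks a value shown rounded to 6 d.p. or computed from one; I and e_prev carry over from the previous line; the table rounds u and y to 3 d.p., halves away from zero)
n=0: y=0, sp=5, e=sp−y=5; I=5, D=e−e_prev=5; u=5/4·5+3/4·5+1/2·5=12.5; next y=-2/5·0+1/4·12.5=3.125
n=1: y=3.125, sp=5, e=sp−y=1.875; I=6.875, D=e−e_prev=-3.125; u=5/4·1.875+3/4·6.875+1/2·(-3.125)=5.9375; next y=-2/5·3.125+1/4·5.9375=0.234375
n=2: y=0.234375, sp=5, e=sp−y=4.765625; I=11.640625, D=e−e_prev=2.890625; u=5/4·4.765625+3/4·11.640625+1/2·2.890625≈16.132813; next y=-2/5·0.234375+1/4·16.132813≈3.939453
n=3: y≈3.939453, sp=5, e=sp−y≈1.060547; I≈12.701172, D=e−e_prev≈-3.705078; u=5/4·1.060547+3/4·12.701172+1/2·(-3.705078)≈8.999023; next y=-2/5·3.939453+1/4·8.999023≈0.673975
n=4: y≈0.673975, sp=5, e=sp−y≈4.326025; I≈17.027197, D=e−e_prev≈3.265479; u=5/4·4.326025+3/4·17.027197+1/2·3.265479≈19.810669; next y=-2/5·0.673975+1/4·19.810669≈4.683077
n=5: y≈4.683077, sp=5, e=sp−y≈0.316923; I≈17.344120, D=e−e_prev≈-4.009103; u=5/4·0.316923+3/4·17.344120+1/2·(-4.009103)≈11.399692; next y=-2/5·4.683077+1/4·11.399692≈0.976692
n=6: y≈0.976692, sp=5, e=sp−y≈4.023308; I≈21.367428, D=e−e_prev≈3.706385; u=5/4·4.023308+3/4·21.367428+1/2·3.706385≈22.907899; next y=-2/5·0.976692+1/4·22.907899≈5.336298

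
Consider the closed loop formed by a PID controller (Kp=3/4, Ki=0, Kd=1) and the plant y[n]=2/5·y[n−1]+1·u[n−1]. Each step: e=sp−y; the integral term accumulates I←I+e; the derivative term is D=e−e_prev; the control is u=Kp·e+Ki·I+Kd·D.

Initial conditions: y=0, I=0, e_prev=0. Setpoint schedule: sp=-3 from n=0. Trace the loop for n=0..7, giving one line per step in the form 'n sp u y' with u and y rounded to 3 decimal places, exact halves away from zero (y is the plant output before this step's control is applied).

(exact arithmetic carried between steps; '≈' marks a value shown rounded to 6 d.p. or computed from one; I and e_prev carry over from the previous line; the table rounds u and y to 3 d.p., halves away from zero)
n=0: y=0, sp=-3, e=sp−y=-3; I=-3, D=e−e_prev=-3; u=3/4·(-3)+0·(-3)+1·(-3)=-5.25; next y=2/5·0+1·(-5.25)=-5.25
n=1: y=-5.25, sp=-3, e=sp−y=2.25; I=-0.75, D=e−e_prev=5.25; u=3/4·2.25+0·(-0.75)+1·5.25=6.9375; next y=2/5·(-5.25)+1·6.9375=4.8375
n=2: y=4.8375, sp=-3, e=sp−y=-7.8375; I=-8.5875, D=e−e_prev=-10.0875; u=3/4·(-7.8375)+0·(-8.5875)+1·(-10.0875)=-15.965625; next y=2/5·4.8375+1·(-15.965625)=-14.030625
n=3: y=-14.030625, sp=-3, e=sp−y=11.030625; I=2.443125, D=e−e_prev=18.868125; u=3/4·11.030625+0·2.443125+1·18.868125≈27.141094; next y=2/5·(-14.030625)+1·27.141094≈21.528844
n=4: y≈21.528844, sp=-3, e=sp−y≈-24.528844; I≈-22.085719, D=e−e_prev≈-35.559469; u=3/4·(-24.528844)+0·(-22.085719)+1·(-35.559469)≈-53.956102; next y=2/5·21.528844+1·(-53.956102)≈-45.344564
n=5: y≈-45.344564, sp=-3, e=sp−y≈42.344564; I≈20.258845, D=e−e_prev≈66.873408; u=3/4·42.344564+0·20.258845+1·66.873408≈98.631831; next y=2/5·(-45.344564)+1·98.631831≈80.494005
n=6: y≈80.494005, sp=-3, e=sp−y≈-83.494005; I≈-63.235160, D=e−e_prev≈-125.838569; u=3/4·(-83.494005)+0·(-63.235160)+1·(-125.838569)≈-188.459073; next y=2/5·80.494005+1·(-188.459073)≈-156.261471
n=7: y≈-156.261471, sp=-3, e=sp−y≈153.261471; I≈90.026311, D=e−e_prev≈236.755476; u=3/4·153.261471+0·90.026311+1·236.755476≈351.701580; next y=2/5·(-156.261471)+1·351.701580≈289.196991

0 -3 -5.250 0.000
1 -3 6.938 -5.250
2 -3 -15.966 4.838
3 -3 27.141 -14.031
4 -3 -53.956 21.529
5 -3 98.632 -45.345
6 -3 -188.459 80.494
7 -3 351.702 -156.261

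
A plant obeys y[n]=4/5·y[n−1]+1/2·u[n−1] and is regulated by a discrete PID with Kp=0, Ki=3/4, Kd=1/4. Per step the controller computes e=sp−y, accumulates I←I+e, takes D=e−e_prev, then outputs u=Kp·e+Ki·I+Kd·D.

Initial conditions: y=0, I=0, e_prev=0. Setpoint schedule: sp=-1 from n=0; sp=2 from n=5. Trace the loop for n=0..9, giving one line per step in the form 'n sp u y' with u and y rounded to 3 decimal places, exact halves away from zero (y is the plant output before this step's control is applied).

0 -1 -1.000 0.000
1 -1 -1.000 -0.500
2 -1 -1.100 -0.900
3 -1 -0.905 -1.270
4 -1 -0.597 -1.469
5 2 2.710 -1.473
6 2 2.914 0.176
7 2 3.272 1.598
8 2 2.613 2.915
9 2 1.532 3.638

(exact arithmetic carried between steps; '≈' marks a value shown rounded to 6 d.p. or computed from one; I and e_prev carry over from the previous line; the table rounds u and y to 3 d.p., halves away from zero)
n=0: y=0, sp=-1, e=sp−y=-1; I=-1, D=e−e_prev=-1; u=0·(-1)+3/4·(-1)+1/4·(-1)=-1; next y=4/5·0+1/2·(-1)=-0.5
n=1: y=-0.5, sp=-1, e=sp−y=-0.5; I=-1.5, D=e−e_prev=0.5; u=0·(-0.5)+3/4·(-1.5)+1/4·0.5=-1; next y=4/5·(-0.5)+1/2·(-1)=-0.9
n=2: y=-0.9, sp=-1, e=sp−y=-0.1; I=-1.6, D=e−e_prev=0.4; u=0·(-0.1)+3/4·(-1.6)+1/4·0.4=-1.1; next y=4/5·(-0.9)+1/2·(-1.1)=-1.27
n=3: y=-1.27, sp=-1, e=sp−y=0.27; I=-1.33, D=e−e_prev=0.37; u=0·0.27+3/4·(-1.33)+1/4·0.37=-0.905; next y=4/5·(-1.27)+1/2·(-0.905)=-1.4685
n=4: y=-1.4685, sp=-1, e=sp−y=0.4685; I=-0.8615, D=e−e_prev=0.1985; u=0·0.4685+3/4·(-0.8615)+1/4·0.1985=-0.5965; next y=4/5·(-1.4685)+1/2·(-0.5965)=-1.47305
n=5: y=-1.47305, sp=2, e=sp−y=3.47305; I=2.61155, D=e−e_prev=3.00455; u=0·3.47305+3/4·2.61155+1/4·3.00455=2.7098; next y=4/5·(-1.47305)+1/2·2.7098=0.17646
n=6: y=0.17646, sp=2, e=sp−y=1.82354; I=4.43509, D=e−e_prev=-1.64951; u=0·1.82354+3/4·4.43509+1/4·(-1.64951)=2.91394; next y=4/5·0.17646+1/2·2.91394=1.598138
n=7: y=1.598138, sp=2, e=sp−y=0.401862; I=4.836952, D=e−e_prev=-1.421678; u=0·0.401862+3/4·4.836952+1/4·(-1.421678)≈3.272295; next y=4/5·1.598138+1/2·3.272295≈2.914658
n=8: y≈2.914658, sp=2, e=sp−y≈-0.914658; I≈3.922294, D=e−e_prev≈-1.316520; u=0·(-0.914658)+3/4·3.922294+1/4·(-1.316520)≈2.612591; next y=4/5·2.914658+1/2·2.612591≈3.638022
n=9: y≈3.638022, sp=2, e=sp−y≈-1.638022; I≈2.284273, D=e−e_prev≈-0.723364; u=0·(-1.638022)+3/4·2.284273+1/4·(-0.723364)≈1.532364; next y=4/5·3.638022+1/2·1.532364≈3.676599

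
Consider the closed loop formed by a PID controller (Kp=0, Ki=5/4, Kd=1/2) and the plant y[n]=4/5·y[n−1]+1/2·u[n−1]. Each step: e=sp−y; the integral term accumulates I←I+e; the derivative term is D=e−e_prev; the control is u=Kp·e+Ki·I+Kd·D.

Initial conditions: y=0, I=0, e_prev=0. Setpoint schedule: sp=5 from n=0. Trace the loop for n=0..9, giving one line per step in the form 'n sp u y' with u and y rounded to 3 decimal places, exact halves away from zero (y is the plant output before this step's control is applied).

(exact arithmetic carried between steps; '≈' marks a value shown rounded to 6 d.p. or computed from one; I and e_prev carry over from the previous line; the table rounds u and y to 3 d.p., halves away from zero)
n=0: y=0, sp=5, e=sp−y=5; I=5, D=e−e_prev=5; u=0·5+5/4·5+1/2·5=8.75; next y=4/5·0+1/2·8.75=4.375
n=1: y=4.375, sp=5, e=sp−y=0.625; I=5.625, D=e−e_prev=-4.375; u=0·0.625+5/4·5.625+1/2·(-4.375)=4.84375; next y=4/5·4.375+1/2·4.84375=5.921875
n=2: y=5.921875, sp=5, e=sp−y=-0.921875; I=4.703125, D=e−e_prev=-1.546875; u=0·(-0.921875)+5/4·4.703125+1/2·(-1.546875)≈5.105469; next y=4/5·5.921875+1/2·5.105469≈7.290234
n=3: y≈7.290234, sp=5, e=sp−y≈-2.290234; I≈2.412891, D=e−e_prev≈-1.368359; u=0·(-2.290234)+5/4·2.412891+1/2·(-1.368359)≈2.331934; next y=4/5·7.290234+1/2·2.331934≈6.998154
n=4: y≈6.998154, sp=5, e=sp−y≈-1.998154; I≈0.414736, D=e−e_prev≈0.292080; u=0·(-1.998154)+5/4·0.414736+1/2·0.292080≈0.664460; next y=4/5·6.998154+1/2·0.664460≈5.930754
n=5: y≈5.930754, sp=5, e=sp−y≈-0.930754; I≈-0.516017, D=e−e_prev≈1.067401; u=0·(-0.930754)+5/4·(-0.516017)+1/2·1.067401≈-0.111321; next y=4/5·5.930754+1/2·(-0.111321)≈4.688942
n=6: y≈4.688942, sp=5, e=sp−y≈0.311058; I≈-0.204960, D=e−e_prev≈1.241811; u=0·0.311058+5/4·(-0.204960)+1/2·1.241811≈0.364706; next y=4/5·4.688942+1/2·0.364706≈3.933507
n=7: y≈3.933507, sp=5, e=sp−y≈1.066493; I≈0.861533, D=e−e_prev≈0.755435; u=0·1.066493+5/4·0.861533+1/2·0.755435≈1.454635; next y=4/5·3.933507+1/2·1.454635≈3.874123
n=8: y≈3.874123, sp=5, e=sp−y≈1.125877; I≈1.987411, D=e−e_prev≈0.059384; u=0·1.125877+5/4·1.987411+1/2·0.059384≈2.513955; next y=4/5·3.874123+1/2·2.513955≈4.356276
n=9: y≈4.356276, sp=5, e=sp−y≈0.643724; I≈2.631135, D=e−e_prev≈-0.482153; u=0·0.643724+5/4·2.631135+1/2·(-0.482153)≈3.047842; next y=4/5·4.356276+1/2·3.047842≈5.008942

0 5 8.750 0.000
1 5 4.844 4.375
2 5 5.105 5.922
3 5 2.332 7.290
4 5 0.664 6.998
5 5 -0.111 5.931
6 5 0.365 4.689
7 5 1.455 3.934
8 5 2.514 3.874
9 5 3.048 4.356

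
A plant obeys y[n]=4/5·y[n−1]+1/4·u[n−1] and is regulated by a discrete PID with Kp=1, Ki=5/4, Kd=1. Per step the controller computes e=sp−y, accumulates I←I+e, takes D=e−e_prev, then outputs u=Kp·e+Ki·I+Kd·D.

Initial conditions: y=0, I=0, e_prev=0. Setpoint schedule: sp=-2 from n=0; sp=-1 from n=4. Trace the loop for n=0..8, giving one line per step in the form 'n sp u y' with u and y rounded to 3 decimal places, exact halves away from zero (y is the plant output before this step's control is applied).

(exact arithmetic carried between steps; '≈' marks a value shown rounded to 6 d.p. or computed from one; I and e_prev carry over from the previous line; the table rounds u and y to 3 d.p., halves away from zero)
n=0: y=0, sp=-2, e=sp−y=-2; I=-2, D=e−e_prev=-2; u=1·(-2)+5/4·(-2)+1·(-2)=-6.5; next y=4/5·0+1/4·(-6.5)=-1.625
n=1: y=-1.625, sp=-2, e=sp−y=-0.375; I=-2.375, D=e−e_prev=1.625; u=1·(-0.375)+5/4·(-2.375)+1·1.625=-1.71875; next y=4/5·(-1.625)+1/4·(-1.71875)≈-1.729688
n=2: y≈-1.729688, sp=-2, e=sp−y≈-0.270313; I≈-2.645313, D=e−e_prev≈0.104688; u=1·(-0.270313)+5/4·(-2.645313)+1·0.104688≈-3.472266; next y=4/5·(-1.729688)+1/4·(-3.472266)≈-2.251816
n=3: y≈-2.251816, sp=-2, e=sp−y≈0.251816; I≈-2.393496, D=e−e_prev≈0.522129; u=1·0.251816+5/4·(-2.393496)+1·0.522129≈-2.217925; next y=4/5·(-2.251816)+1/4·(-2.217925)≈-2.355934
n=4: y≈-2.355934, sp=-1, e=sp−y≈1.355934; I≈-1.037562, D=e−e_prev≈1.104118; u=1·1.355934+5/4·(-1.037562)+1·1.104118≈1.163100; next y=4/5·(-2.355934)+1/4·1.163100≈-1.593972
n=5: y≈-1.593972, sp=-1, e=sp−y≈0.593972; I≈-0.443589, D=e−e_prev≈-0.761962; u=1·0.593972+5/4·(-0.443589)+1·(-0.761962)≈-0.722476; next y=4/5·(-1.593972)+1/4·(-0.722476)≈-1.455797
n=6: y≈-1.455797, sp=-1, e=sp−y≈0.455797; I≈0.012208, D=e−e_prev≈-0.138175; u=1·0.455797+5/4·0.012208+1·(-0.138175)≈0.332881; next y=4/5·(-1.455797)+1/4·0.332881≈-1.081417
n=7: y≈-1.081417, sp=-1, e=sp−y≈0.081417; I≈0.093625, D=e−e_prev≈-0.374380; u=1·0.081417+5/4·0.093625+1·(-0.374380)≈-0.175931; next y=4/5·(-1.081417)+1/4·(-0.175931)≈-0.909117
n=8: y≈-0.909117, sp=-1, e=sp−y≈-0.090883; I≈0.002742, D=e−e_prev≈-0.172301; u=1·(-0.090883)+5/4·0.002742+1·(-0.172301)≈-0.259757; next y=4/5·(-0.909117)+1/4·(-0.259757)≈-0.792233

0 -2 -6.500 0.000
1 -2 -1.719 -1.625
2 -2 -3.472 -1.730
3 -2 -2.218 -2.252
4 -1 1.163 -2.356
5 -1 -0.722 -1.594
6 -1 0.333 -1.456
7 -1 -0.176 -1.081
8 -1 -0.260 -0.909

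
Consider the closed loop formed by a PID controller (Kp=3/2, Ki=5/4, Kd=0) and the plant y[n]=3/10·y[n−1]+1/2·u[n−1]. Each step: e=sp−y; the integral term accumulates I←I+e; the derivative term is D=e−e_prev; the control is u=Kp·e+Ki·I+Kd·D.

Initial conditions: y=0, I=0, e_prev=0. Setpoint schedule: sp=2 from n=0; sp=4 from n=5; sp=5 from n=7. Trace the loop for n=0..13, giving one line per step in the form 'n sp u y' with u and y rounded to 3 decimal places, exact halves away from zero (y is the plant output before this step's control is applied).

(exact arithmetic carried between steps; '≈' marks a value shown rounded to 6 d.p. or computed from one; I and e_prev carry over from the previous line; the table rounds u and y to 3 d.p., halves away from zero)
n=0: y=0, sp=2, e=sp−y=2; I=2, D=e−e_prev=2; u=3/2·2+5/4·2+0·2=5.5; next y=3/10·0+1/2·5.5=2.75
n=1: y=2.75, sp=2, e=sp−y=-0.75; I=1.25, D=e−e_prev=-2.75; u=3/2·(-0.75)+5/4·1.25+0·(-2.75)=0.4375; next y=3/10·2.75+1/2·0.4375=1.04375
n=2: y=1.04375, sp=2, e=sp−y=0.95625; I=2.20625, D=e−e_prev=1.70625; u=3/2·0.95625+5/4·2.20625+0·1.70625≈4.192188; next y=3/10·1.04375+1/2·4.192188≈2.409219
n=3: y≈2.409219, sp=2, e=sp−y≈-0.409219; I≈1.797031, D=e−e_prev≈-1.365469; u=3/2·(-0.409219)+5/4·1.797031+0·(-1.365469)≈1.632461; next y=3/10·2.409219+1/2·1.632461≈1.538996
n=4: y≈1.538996, sp=2, e=sp−y≈0.461004; I≈2.258035, D=e−e_prev≈0.870223; u=3/2·0.461004+5/4·2.258035+0·0.870223≈3.514050; next y=3/10·1.538996+1/2·3.514050≈2.218724
n=5: y≈2.218724, sp=4, e=sp−y≈1.781276; I≈4.039311, D=e−e_prev≈1.320272; u=3/2·1.781276+5/4·4.039311+0·1.320272≈7.721054; next y=3/10·2.218724+1/2·7.721054≈4.526144
n=6: y≈4.526144, sp=4, e=sp−y≈-0.526144; I≈3.513167, D=e−e_prev≈-2.307420; u=3/2·(-0.526144)+5/4·3.513167+0·(-2.307420)≈3.602243; next y=3/10·4.526144+1/2·3.602243≈3.158965
n=7: y≈3.158965, sp=5, e=sp−y≈1.841035; I≈5.354203, D=e−e_prev≈2.367179; u=3/2·1.841035+5/4·5.354203+0·2.367179≈9.454306; next y=3/10·3.158965+1/2·9.454306≈5.674842
n=8: y≈5.674842, sp=5, e=sp−y≈-0.674842; I≈4.679360, D=e−e_prev≈-2.515878; u=3/2·(-0.674842)+5/4·4.679360+0·(-2.515878)≈4.836937; next y=3/10·5.674842+1/2·4.836937≈4.120921
n=9: y≈4.120921, sp=5, e=sp−y≈0.879079; I≈5.558439, D=e−e_prev≈1.553921; u=3/2·0.879079+5/4·5.558439+0·1.553921≈8.266667; next y=3/10·4.120921+1/2·8.266667≈5.369610
n=10: y≈5.369610, sp=5, e=sp−y≈-0.369610; I≈5.188829, D=e−e_prev≈-1.248689; u=3/2·(-0.369610)+5/4·5.188829+0·(-1.248689)≈5.931621; next y=3/10·5.369610+1/2·5.931621≈4.576694
n=11: y≈4.576694, sp=5, e=sp−y≈0.423306; I≈5.612135, D=e−e_prev≈0.792916; u=3/2·0.423306+5/4·5.612135+0·0.792916≈7.650129; next y=3/10·4.576694+1/2·7.650129≈5.198072
n=12: y≈5.198072, sp=5, e=sp−y≈-0.198072; I≈5.414063, D=e−e_prev≈-0.621379; u=3/2·(-0.198072)+5/4·5.414063+0·(-0.621379)≈6.470470; next y=3/10·5.198072+1/2·6.470470≈4.794657
n=13: y≈4.794657, sp=5, e=sp−y≈0.205343; I≈5.619406, D=e−e_prev≈0.403416; u=3/2·0.205343+5/4·5.619406+0·0.403416≈7.332273; next y=3/10·4.794657+1/2·7.332273≈5.104533

0 2 5.500 0.000
1 2 0.438 2.750
2 2 4.192 1.044
3 2 1.632 2.409
4 2 3.514 1.539
5 4 7.721 2.219
6 4 3.602 4.526
7 5 9.454 3.159
8 5 4.837 5.675
9 5 8.267 4.121
10 5 5.932 5.370
11 5 7.650 4.577
12 5 6.470 5.198
13 5 7.332 4.795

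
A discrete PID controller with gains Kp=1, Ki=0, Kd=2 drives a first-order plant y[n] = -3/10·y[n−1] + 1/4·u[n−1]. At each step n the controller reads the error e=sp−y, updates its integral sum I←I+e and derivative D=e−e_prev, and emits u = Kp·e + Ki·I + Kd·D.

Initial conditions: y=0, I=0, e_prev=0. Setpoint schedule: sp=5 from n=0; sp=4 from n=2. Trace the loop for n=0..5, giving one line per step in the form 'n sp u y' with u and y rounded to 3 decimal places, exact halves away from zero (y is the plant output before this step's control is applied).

(exact arithmetic carried between steps; '≈' marks a value shown rounded to 6 d.p. or computed from one; I and e_prev carry over from the previous line; the table rounds u and y to 3 d.p., halves away from zero)
n=0: y=0, sp=5, e=sp−y=5; I=5, D=e−e_prev=5; u=1·5+0·5+2·5=15; next y=-3/10·0+1/4·15=3.75
n=1: y=3.75, sp=5, e=sp−y=1.25; I=6.25, D=e−e_prev=-3.75; u=1·1.25+0·6.25+2·(-3.75)=-6.25; next y=-3/10·3.75+1/4·(-6.25)=-2.6875
n=2: y=-2.6875, sp=4, e=sp−y=6.6875; I=12.9375, D=e−e_prev=5.4375; u=1·6.6875+0·12.9375+2·5.4375=17.5625; next y=-3/10·(-2.6875)+1/4·17.5625=5.196875
n=3: y=5.196875, sp=4, e=sp−y=-1.196875; I=11.740625, D=e−e_prev=-7.884375; u=1·(-1.196875)+0·11.740625+2·(-7.884375)=-16.965625; next y=-3/10·5.196875+1/4·(-16.965625)≈-5.800469
n=4: y≈-5.800469, sp=4, e=sp−y≈9.800469; I≈21.541094, D=e−e_prev≈10.997344; u=1·9.800469+0·21.541094+2·10.997344≈31.795156; next y=-3/10·(-5.800469)+1/4·31.795156≈9.688930
n=5: y≈9.688930, sp=4, e=sp−y≈-5.688930; I≈15.852164, D=e−e_prev≈-15.489398; u=1·(-5.688930)+0·15.852164+2·(-15.489398)≈-36.667727; next y=-3/10·9.688930+1/4·(-36.667727)≈-12.073611

0 5 15.000 0.000
1 5 -6.250 3.750
2 4 17.563 -2.688
3 4 -16.966 5.197
4 4 31.795 -5.800
5 4 -36.668 9.689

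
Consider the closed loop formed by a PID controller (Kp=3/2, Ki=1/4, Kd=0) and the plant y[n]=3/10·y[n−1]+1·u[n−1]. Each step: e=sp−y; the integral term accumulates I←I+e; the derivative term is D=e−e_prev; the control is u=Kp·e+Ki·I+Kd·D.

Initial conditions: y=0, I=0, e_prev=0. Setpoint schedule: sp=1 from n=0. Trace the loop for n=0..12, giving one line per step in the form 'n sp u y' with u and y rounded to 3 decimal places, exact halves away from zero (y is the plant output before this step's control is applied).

(exact arithmetic carried between steps; '≈' marks a value shown rounded to 6 d.p. or computed from one; I and e_prev carry over from the previous line; the table rounds u and y to 3 d.p., halves away from zero)
n=0: y=0, sp=1, e=sp−y=1; I=1, D=e−e_prev=1; u=3/2·1+1/4·1+0·1=1.75; next y=3/10·0+1·1.75=1.75
n=1: y=1.75, sp=1, e=sp−y=-0.75; I=0.25, D=e−e_prev=-1.75; u=3/2·(-0.75)+1/4·0.25+0·(-1.75)=-1.0625; next y=3/10·1.75+1·(-1.0625)=-0.5375
n=2: y=-0.5375, sp=1, e=sp−y=1.5375; I=1.7875, D=e−e_prev=2.2875; u=3/2·1.5375+1/4·1.7875+0·2.2875=2.753125; next y=3/10·(-0.5375)+1·2.753125=2.591875
n=3: y=2.591875, sp=1, e=sp−y=-1.591875; I=0.195625, D=e−e_prev=-3.129375; u=3/2·(-1.591875)+1/4·0.195625+0·(-3.129375)≈-2.338906; next y=3/10·2.591875+1·(-2.338906)≈-1.561344
n=4: y≈-1.561344, sp=1, e=sp−y≈2.561344; I≈2.756969, D=e−e_prev≈4.153219; u=3/2·2.561344+1/4·2.756969+0·4.153219≈4.531258; next y=3/10·(-1.561344)+1·4.531258≈4.062855
n=5: y≈4.062855, sp=1, e=sp−y≈-3.062855; I≈-0.305886, D=e−e_prev≈-5.624198; u=3/2·(-3.062855)+1/4·(-0.305886)+0·(-5.624198)≈-4.670754; next y=3/10·4.062855+1·(-4.670754)≈-3.451897
n=6: y≈-3.451897, sp=1, e=sp−y≈4.451897; I≈4.146011, D=e−e_prev≈7.514752; u=3/2·4.451897+1/4·4.146011+0·7.514752≈7.714348; next y=3/10·(-3.451897)+1·7.714348≈6.678779
n=7: y≈6.678779, sp=1, e=sp−y≈-5.678779; I≈-1.532768, D=e−e_prev≈-10.130676; u=3/2·(-5.678779)+1/4·(-1.532768)+0·(-10.130676)≈-8.901361; next y=3/10·6.678779+1·(-8.901361)≈-6.897727
n=8: y≈-6.897727, sp=1, e=sp−y≈7.897727; I≈6.364959, D=e−e_prev≈13.576507; u=3/2·7.897727+1/4·6.364959+0·13.576507≈13.437831; next y=3/10·(-6.897727)+1·13.437831≈11.368512
n=9: y≈11.368512, sp=1, e=sp−y≈-10.368512; I≈-4.003553, D=e−e_prev≈-18.266240; u=3/2·(-10.368512)+1/4·(-4.003553)+0·(-18.266240)≈-16.553657; next y=3/10·11.368512+1·(-16.553657)≈-13.143103
n=10: y≈-13.143103, sp=1, e=sp−y≈14.143103; I≈10.139550, D=e−e_prev≈24.511616; u=3/2·14.143103+1/4·10.139550+0·24.511616≈23.749542; next y=3/10·(-13.143103)+1·23.749542≈19.806611
n=11: y≈19.806611, sp=1, e=sp−y≈-18.806611; I≈-8.667061, D=e−e_prev≈-32.949715; u=3/2·(-18.806611)+1/4·(-8.667061)+0·(-32.949715)≈-30.376682; next y=3/10·19.806611+1·(-30.376682)≈-24.434699
n=12: y≈-24.434699, sp=1, e=sp−y≈25.434699; I≈16.767638, D=e−e_prev≈44.241310; u=3/2·25.434699+1/4·16.767638+0·44.241310≈42.343958; next y=3/10·(-24.434699)+1·42.343958≈35.013548

0 1 1.750 0.000
1 1 -1.063 1.750
2 1 2.753 -0.538
3 1 -2.339 2.592
4 1 4.531 -1.561
5 1 -4.671 4.063
6 1 7.714 -3.452
7 1 -8.901 6.679
8 1 13.438 -6.898
9 1 -16.554 11.369
10 1 23.750 -13.143
11 1 -30.377 19.807
12 1 42.344 -24.435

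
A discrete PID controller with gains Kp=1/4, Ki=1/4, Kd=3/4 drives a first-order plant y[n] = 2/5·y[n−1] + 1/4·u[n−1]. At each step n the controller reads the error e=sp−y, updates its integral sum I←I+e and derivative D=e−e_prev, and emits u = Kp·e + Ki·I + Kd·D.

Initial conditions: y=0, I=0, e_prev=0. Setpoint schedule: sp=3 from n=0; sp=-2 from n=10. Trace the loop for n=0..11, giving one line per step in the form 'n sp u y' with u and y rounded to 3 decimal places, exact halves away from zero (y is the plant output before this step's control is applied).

0 3 3.750 0.000
1 3 1.078 0.938
2 3 2.663 0.645
3 3 2.683 0.924
4 3 3.266 1.040
5 3 3.603 1.233
6 3 3.988 1.394
7 3 4.309 1.554
8 3 4.610 1.699
9 3 4.878 1.832
10 -2 -1.131 1.952
11 -2 3.539 0.498

(exact arithmetic carried between steps; '≈' marks a value shown rounded to 6 d.p. or computed from one; I and e_prev carry over from the previous line; the table rounds u and y to 3 d.p., halves away from zero)
n=0: y=0, sp=3, e=sp−y=3; I=3, D=e−e_prev=3; u=1/4·3+1/4·3+3/4·3=3.75; next y=2/5·0+1/4·3.75=0.9375
n=1: y=0.9375, sp=3, e=sp−y=2.0625; I=5.0625, D=e−e_prev=-0.9375; u=1/4·2.0625+1/4·5.0625+3/4·(-0.9375)=1.078125; next y=2/5·0.9375+1/4·1.078125≈0.644531
n=2: y≈0.644531, sp=3, e=sp−y≈2.355469; I≈7.417969, D=e−e_prev≈0.292969; u=1/4·2.355469+1/4·7.417969+3/4·0.292969≈2.663086; next y=2/5·0.644531+1/4·2.663086≈0.923584
n=3: y≈0.923584, sp=3, e=sp−y≈2.076416; I≈9.494385, D=e−e_prev≈-0.279053; u=1/4·2.076416+1/4·9.494385+3/4·(-0.279053)≈2.683411; next y=2/5·0.923584+1/4·2.683411≈1.040286
n=4: y≈1.040286, sp=3, e=sp−y≈1.959714; I≈11.454099, D=e−e_prev≈-0.116702; u=1/4·1.959714+1/4·11.454099+3/4·(-0.116702)≈3.265926; next y=2/5·1.040286+1/4·3.265926≈1.232596
n=5: y≈1.232596, sp=3, e=sp−y≈1.767404; I≈13.221502, D=e−e_prev≈-0.192310; u=1/4·1.767404+1/4·13.221502+3/4·(-0.192310)≈3.602994; next y=2/5·1.232596+1/4·3.602994≈1.393787
n=6: y≈1.393787, sp=3, e=sp−y≈1.606213; I≈14.827715, D=e−e_prev≈-0.161191; u=1/4·1.606213+1/4·14.827715+3/4·(-0.161191)≈3.987589; next y=2/5·1.393787+1/4·3.987589≈1.554412
n=7: y≈1.554412, sp=3, e=sp−y≈1.445588; I≈16.273303, D=e−e_prev≈-0.160625; u=1/4·1.445588+1/4·16.273303+3/4·(-0.160625)≈4.309254; next y=2/5·1.554412+1/4·4.309254≈1.699078
n=8: y≈1.699078, sp=3, e=sp−y≈1.300922; I≈17.574225, D=e−e_prev≈-0.144666; u=1/4·1.300922+1/4·17.574225+3/4·(-0.144666)≈4.610287; next y=2/5·1.699078+1/4·4.610287≈1.832203
n=9: y≈1.832203, sp=3, e=sp−y≈1.167797; I≈18.742022, D=e−e_prev≈-0.133125; u=1/4·1.167797+1/4·18.742022+3/4·(-0.133125)≈4.877611; next y=2/5·1.832203+1/4·4.877611≈1.952284
n=10: y≈1.952284, sp=-2, e=sp−y≈-3.952284; I≈14.789738, D=e−e_prev≈-5.120081; u=1/4·(-3.952284)+1/4·14.789738+3/4·(-5.120081)≈-1.130697; next y=2/5·1.952284+1/4·(-1.130697)≈0.498239
n=11: y≈0.498239, sp=-2, e=sp−y≈-2.498239; I≈12.291499, D=e−e_prev≈1.454045; u=1/4·(-2.498239)+1/4·12.291499+3/4·1.454045≈3.538848; next y=2/5·0.498239+1/4·3.538848≈1.084008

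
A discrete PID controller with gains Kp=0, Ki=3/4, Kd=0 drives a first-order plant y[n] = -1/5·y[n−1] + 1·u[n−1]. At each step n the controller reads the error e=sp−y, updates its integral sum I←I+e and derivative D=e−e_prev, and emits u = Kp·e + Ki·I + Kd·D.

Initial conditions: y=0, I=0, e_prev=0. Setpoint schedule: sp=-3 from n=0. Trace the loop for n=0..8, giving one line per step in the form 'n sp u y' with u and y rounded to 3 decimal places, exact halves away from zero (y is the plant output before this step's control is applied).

0 -3 -2.250 0.000
1 -3 -2.813 -2.250
2 -3 -3.291 -2.363
3 -3 -3.427 -2.818
4 -3 -3.529 -2.863
5 -3 -3.562 -2.957
6 -3 -3.584 -2.971
7 -3 -3.592 -2.990
8 -3 -3.596 -2.994

(exact arithmetic carried between steps; '≈' marks a value shown rounded to 6 d.p. or computed from one; I and e_prev carry over from the previous line; the table rounds u and y to 3 d.p., halves away from zero)
n=0: y=0, sp=-3, e=sp−y=-3; I=-3, D=e−e_prev=-3; u=0·(-3)+3/4·(-3)+0·(-3)=-2.25; next y=-1/5·0+1·(-2.25)=-2.25
n=1: y=-2.25, sp=-3, e=sp−y=-0.75; I=-3.75, D=e−e_prev=2.25; u=0·(-0.75)+3/4·(-3.75)+0·2.25=-2.8125; next y=-1/5·(-2.25)+1·(-2.8125)=-2.3625
n=2: y=-2.3625, sp=-3, e=sp−y=-0.6375; I=-4.3875, D=e−e_prev=0.1125; u=0·(-0.6375)+3/4·(-4.3875)+0·0.1125=-3.290625; next y=-1/5·(-2.3625)+1·(-3.290625)=-2.818125
n=3: y=-2.818125, sp=-3, e=sp−y=-0.181875; I=-4.569375, D=e−e_prev=0.455625; u=0·(-0.181875)+3/4·(-4.569375)+0·0.455625≈-3.427031; next y=-1/5·(-2.818125)+1·(-3.427031)≈-2.863406
n=4: y≈-2.863406, sp=-3, e=sp−y≈-0.136594; I≈-4.705969, D=e−e_prev≈0.045281; u=0·(-0.136594)+3/4·(-4.705969)+0·0.045281≈-3.529477; next y=-1/5·(-2.863406)+1·(-3.529477)≈-2.956795
n=5: y≈-2.956795, sp=-3, e=sp−y≈-0.043205; I≈-4.749173, D=e−e_prev≈0.093389; u=0·(-0.043205)+3/4·(-4.749173)+0·0.093389≈-3.561880; next y=-1/5·(-2.956795)+1·(-3.561880)≈-2.970521
n=6: y≈-2.970521, sp=-3, e=sp−y≈-0.029479; I≈-4.778652, D=e−e_prev≈0.013726; u=0·(-0.029479)+3/4·(-4.778652)+0·0.013726≈-3.583989; next y=-1/5·(-2.970521)+1·(-3.583989)≈-2.989885
n=7: y≈-2.989885, sp=-3, e=sp−y≈-0.010115; I≈-4.788767, D=e−e_prev≈0.019364; u=0·(-0.010115)+3/4·(-4.788767)+0·0.019364≈-3.591575; next y=-1/5·(-2.989885)+1·(-3.591575)≈-2.993598
n=8: y≈-2.993598, sp=-3, e=sp−y≈-0.006402; I≈-4.795169, D=e−e_prev≈0.003713; u=0·(-0.006402)+3/4·(-4.795169)+0·0.003713≈-3.596377; next y=-1/5·(-2.993598)+1·(-3.596377)≈-2.997657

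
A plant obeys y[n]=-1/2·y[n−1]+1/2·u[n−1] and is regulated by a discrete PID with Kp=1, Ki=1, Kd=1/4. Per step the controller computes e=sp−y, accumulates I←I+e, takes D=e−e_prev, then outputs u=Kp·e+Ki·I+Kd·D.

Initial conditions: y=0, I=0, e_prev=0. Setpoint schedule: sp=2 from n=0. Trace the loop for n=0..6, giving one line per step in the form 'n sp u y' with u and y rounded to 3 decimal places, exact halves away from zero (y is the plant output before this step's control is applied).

(exact arithmetic carried between steps; '≈' marks a value shown rounded to 6 d.p. or computed from one; I and e_prev carry over from the previous line; the table rounds u and y to 3 d.p., halves away from zero)
n=0: y=0, sp=2, e=sp−y=2; I=2, D=e−e_prev=2; u=1·2+1·2+1/4·2=4.5; next y=-1/2·0+1/2·4.5=2.25
n=1: y=2.25, sp=2, e=sp−y=-0.25; I=1.75, D=e−e_prev=-2.25; u=1·(-0.25)+1·1.75+1/4·(-2.25)=0.9375; next y=-1/2·2.25+1/2·0.9375=-0.65625
n=2: y=-0.65625, sp=2, e=sp−y=2.65625; I=4.40625, D=e−e_prev=2.90625; u=1·2.65625+1·4.40625+1/4·2.90625≈7.789063; next y=-1/2·(-0.65625)+1/2·7.789063≈4.222656
n=3: y≈4.222656, sp=2, e=sp−y≈-2.222656; I≈2.183594, D=e−e_prev≈-4.878906; u=1·(-2.222656)+1·2.183594+1/4·(-4.878906)≈-1.258789; next y=-1/2·4.222656+1/2·(-1.258789)≈-2.740723
n=4: y≈-2.740723, sp=2, e=sp−y≈4.740723; I≈6.924316, D=e−e_prev≈6.963379; u=1·4.740723+1·6.924316+1/4·6.963379≈13.405884; next y=-1/2·(-2.740723)+1/2·13.405884≈8.073303
n=5: y≈8.073303, sp=2, e=sp−y≈-6.073303; I≈0.851013, D=e−e_prev≈-10.814026; u=1·(-6.073303)+1·0.851013+1/4·(-10.814026)≈-7.925797; next y=-1/2·8.073303+1/2·(-7.925797)≈-7.999550
n=6: y≈-7.999550, sp=2, e=sp−y≈9.999550; I≈10.850563, D=e−e_prev≈16.072853; u=1·9.999550+1·10.850563+1/4·16.072853≈24.868326; next y=-1/2·(-7.999550)+1/2·24.868326≈16.433938

0 2 4.500 0.000
1 2 0.938 2.250
2 2 7.789 -0.656
3 2 -1.259 4.223
4 2 13.406 -2.741
5 2 -7.926 8.073
6 2 24.868 -8.000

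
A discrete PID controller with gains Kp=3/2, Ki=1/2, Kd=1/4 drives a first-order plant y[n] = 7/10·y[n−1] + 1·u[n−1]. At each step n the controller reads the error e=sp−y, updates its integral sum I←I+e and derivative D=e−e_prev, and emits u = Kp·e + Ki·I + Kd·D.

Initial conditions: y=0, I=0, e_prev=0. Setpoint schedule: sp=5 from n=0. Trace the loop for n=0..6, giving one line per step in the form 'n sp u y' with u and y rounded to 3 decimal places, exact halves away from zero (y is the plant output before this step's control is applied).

0 5 11.250 0.000
1 5 -12.813 11.250
2 5 23.297 -4.938
3 5 -31.532 19.841
4 5 51.582 -17.644
5 5 -74.436 39.231
6 5 116.629 -46.974

(exact arithmetic carried between steps; '≈' marks a value shown rounded to 6 d.p. or computed from one; I and e_prev carry over from the previous line; the table rounds u and y to 3 d.p., halves away from zero)
n=0: y=0, sp=5, e=sp−y=5; I=5, D=e−e_prev=5; u=3/2·5+1/2·5+1/4·5=11.25; next y=7/10·0+1·11.25=11.25
n=1: y=11.25, sp=5, e=sp−y=-6.25; I=-1.25, D=e−e_prev=-11.25; u=3/2·(-6.25)+1/2·(-1.25)+1/4·(-11.25)=-12.8125; next y=7/10·11.25+1·(-12.8125)=-4.9375
n=2: y=-4.9375, sp=5, e=sp−y=9.9375; I=8.6875, D=e−e_prev=16.1875; u=3/2·9.9375+1/2·8.6875+1/4·16.1875=23.296875; next y=7/10·(-4.9375)+1·23.296875=19.840625
n=3: y=19.840625, sp=5, e=sp−y=-14.840625; I=-6.153125, D=e−e_prev=-24.778125; u=3/2·(-14.840625)+1/2·(-6.153125)+1/4·(-24.778125)≈-31.532031; next y=7/10·19.840625+1·(-31.532031)≈-17.643594
n=4: y≈-17.643594, sp=5, e=sp−y≈22.643594; I≈16.490469, D=e−e_prev≈37.484219; u=3/2·22.643594+1/2·16.490469+1/4·37.484219≈51.581680; next y=7/10·(-17.643594)+1·51.581680≈39.231164
n=5: y≈39.231164, sp=5, e=sp−y≈-34.231164; I≈-17.740695, D=e−e_prev≈-56.874758; u=3/2·(-34.231164)+1/2·(-17.740695)+1/4·(-56.874758)≈-74.435783; next y=7/10·39.231164+1·(-74.435783)≈-46.973968
n=6: y≈-46.973968, sp=5, e=sp−y≈51.973968; I≈34.233273, D=e−e_prev≈86.205132; u=3/2·51.973968+1/2·34.233273+1/4·86.205132≈116.628872; next y=7/10·(-46.973968)+1·116.628872≈83.747094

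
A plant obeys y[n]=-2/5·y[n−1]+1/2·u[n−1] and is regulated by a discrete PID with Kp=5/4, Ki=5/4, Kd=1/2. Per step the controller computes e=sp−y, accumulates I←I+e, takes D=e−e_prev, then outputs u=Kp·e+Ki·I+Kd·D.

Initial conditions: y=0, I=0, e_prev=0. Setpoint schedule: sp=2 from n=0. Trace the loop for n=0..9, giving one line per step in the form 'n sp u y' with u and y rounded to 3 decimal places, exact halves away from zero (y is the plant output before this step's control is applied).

(exact arithmetic carried between steps; '≈' marks a value shown rounded to 6 d.p. or computed from one; I and e_prev carry over from the previous line; the table rounds u and y to 3 d.p., halves away from zero)
n=0: y=0, sp=2, e=sp−y=2; I=2, D=e−e_prev=2; u=5/4·2+5/4·2+1/2·2=6; next y=-2/5·0+1/2·6=3
n=1: y=3, sp=2, e=sp−y=-1; I=1, D=e−e_prev=-3; u=5/4·(-1)+5/4·1+1/2·(-3)=-1.5; next y=-2/5·3+1/2·(-1.5)=-1.95
n=2: y=-1.95, sp=2, e=sp−y=3.95; I=4.95, D=e−e_prev=4.95; u=5/4·3.95+5/4·4.95+1/2·4.95=13.6; next y=-2/5·(-1.95)+1/2·13.6=7.58
n=3: y=7.58, sp=2, e=sp−y=-5.58; I=-0.63, D=e−e_prev=-9.53; u=5/4·(-5.58)+5/4·(-0.63)+1/2·(-9.53)=-12.5275; next y=-2/5·7.58+1/2·(-12.5275)=-9.29575
n=4: y=-9.29575, sp=2, e=sp−y=11.29575; I=10.66575, D=e−e_prev=16.87575; u=5/4·11.29575+5/4·10.66575+1/2·16.87575=35.88975; next y=-2/5·(-9.29575)+1/2·35.88975=21.663175
n=5: y=21.663175, sp=2, e=sp−y=-19.663175; I=-8.997425, D=e−e_prev=-30.958925; u=5/4·(-19.663175)+5/4·(-8.997425)+1/2·(-30.958925)≈-51.305213; next y=-2/5·21.663175+1/2·(-51.305213)≈-34.317876
n=6: y≈-34.317876, sp=2, e=sp−y≈36.317876; I≈27.320451, D=e−e_prev≈55.981051; u=5/4·36.317876+5/4·27.320451+1/2·55.981051≈107.538435; next y=-2/5·(-34.317876)+1/2·107.538435≈67.496368
n=7: y=67.496368, sp=2, e=sp−y=-65.496368; I≈-38.175917, D=e−e_prev≈-101.814244; u=5/4·(-65.496368)+5/4·(-38.175917)+1/2·(-101.814244)≈-180.497478; next y=-2/5·67.496368+1/2·(-180.497478)≈-117.247286
n=8: y≈-117.247286, sp=2, e=sp−y≈119.247286; I≈81.071369, D=e−e_prev≈184.743654; u=5/4·119.247286+5/4·81.071369+1/2·184.743654≈342.770147; next y=-2/5·(-117.247286)+1/2·342.770147≈218.283988
n=9: y≈218.283988, sp=2, e=sp−y≈-216.283988; I≈-135.212618, D=e−e_prev≈-335.531274; u=5/4·(-216.283988)+5/4·(-135.212618)+1/2·(-335.531274)≈-607.136395; next y=-2/5·218.283988+1/2·(-607.136395)≈-390.881793

0 2 6.000 0.000
1 2 -1.500 3.000
2 2 13.600 -1.950
3 2 -12.528 7.580
4 2 35.890 -9.296
5 2 -51.305 21.663
6 2 107.538 -34.318
7 2 -180.497 67.496
8 2 342.770 -117.247
9 2 -607.136 218.284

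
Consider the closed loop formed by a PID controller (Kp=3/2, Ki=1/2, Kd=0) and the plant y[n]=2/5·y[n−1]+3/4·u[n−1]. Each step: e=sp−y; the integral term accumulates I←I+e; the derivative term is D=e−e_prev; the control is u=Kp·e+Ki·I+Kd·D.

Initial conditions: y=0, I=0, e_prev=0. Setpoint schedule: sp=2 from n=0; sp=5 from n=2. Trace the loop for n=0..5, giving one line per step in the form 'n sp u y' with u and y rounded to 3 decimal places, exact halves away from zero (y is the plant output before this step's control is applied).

(exact arithmetic carried between steps; '≈' marks a value shown rounded to 6 d.p. or computed from one; I and e_prev carry over from the previous line; the table rounds u and y to 3 d.p., halves away from zero)
n=0: y=0, sp=2, e=sp−y=2; I=2, D=e−e_prev=2; u=3/2·2+1/2·2+0·2=4; next y=2/5·0+3/4·4=3
n=1: y=3, sp=2, e=sp−y=-1; I=1, D=e−e_prev=-3; u=3/2·(-1)+1/2·1+0·(-3)=-1; next y=2/5·3+3/4·(-1)=0.45
n=2: y=0.45, sp=5, e=sp−y=4.55; I=5.55, D=e−e_prev=5.55; u=3/2·4.55+1/2·5.55+0·5.55=9.6; next y=2/5·0.45+3/4·9.6=7.38
n=3: y=7.38, sp=5, e=sp−y=-2.38; I=3.17, D=e−e_prev=-6.93; u=3/2·(-2.38)+1/2·3.17+0·(-6.93)=-1.985; next y=2/5·7.38+3/4·(-1.985)=1.46325
n=4: y=1.46325, sp=5, e=sp−y=3.53675; I=6.70675, D=e−e_prev=5.91675; u=3/2·3.53675+1/2·6.70675+0·5.91675=8.6585; next y=2/5·1.46325+3/4·8.6585=7.079175
n=5: y=7.079175, sp=5, e=sp−y=-2.079175; I=4.627575, D=e−e_prev=-5.615925; u=3/2·(-2.079175)+1/2·4.627575+0·(-5.615925)=-0.804975; next y=2/5·7.079175+3/4·(-0.804975)≈2.227939

0 2 4.000 0.000
1 2 -1.000 3.000
2 5 9.600 0.450
3 5 -1.985 7.380
4 5 8.659 1.463
5 5 -0.805 7.079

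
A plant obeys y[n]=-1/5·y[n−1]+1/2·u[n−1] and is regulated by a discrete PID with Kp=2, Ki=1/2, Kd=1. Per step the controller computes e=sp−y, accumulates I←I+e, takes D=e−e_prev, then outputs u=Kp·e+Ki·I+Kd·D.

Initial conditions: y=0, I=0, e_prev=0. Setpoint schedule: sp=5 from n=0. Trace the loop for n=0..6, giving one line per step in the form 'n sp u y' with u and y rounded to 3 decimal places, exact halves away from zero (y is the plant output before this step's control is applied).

(exact arithmetic carried between steps; '≈' marks a value shown rounded to 6 d.p. or computed from one; I and e_prev carry over from the previous line; the table rounds u and y to 3 d.p., halves away from zero)
n=0: y=0, sp=5, e=sp−y=5; I=5, D=e−e_prev=5; u=2·5+1/2·5+1·5=17.5; next y=-1/5·0+1/2·17.5=8.75
n=1: y=8.75, sp=5, e=sp−y=-3.75; I=1.25, D=e−e_prev=-8.75; u=2·(-3.75)+1/2·1.25+1·(-8.75)=-15.625; next y=-1/5·8.75+1/2·(-15.625)=-9.5625
n=2: y=-9.5625, sp=5, e=sp−y=14.5625; I=15.8125, D=e−e_prev=18.3125; u=2·14.5625+1/2·15.8125+1·18.3125=55.34375; next y=-1/5·(-9.5625)+1/2·55.34375=29.584375
n=3: y=29.584375, sp=5, e=sp−y=-24.584375; I=-8.771875, D=e−e_prev=-39.146875; u=2·(-24.584375)+1/2·(-8.771875)+1·(-39.146875)≈-92.701563; next y=-1/5·29.584375+1/2·(-92.701563)≈-52.267656
n=4: y≈-52.267656, sp=5, e=sp−y≈57.267656; I≈48.495781, D=e−e_prev≈81.852031; u=2·57.267656+1/2·48.495781+1·81.852031≈220.635234; next y=-1/5·(-52.267656)+1/2·220.635234≈120.771148
n=5: y≈120.771148, sp=5, e=sp−y≈-115.771148; I≈-67.275367, D=e−e_prev≈-173.038805; u=2·(-115.771148)+1/2·(-67.275367)+1·(-173.038805)≈-438.218785; next y=-1/5·120.771148+1/2·(-438.218785)≈-243.263622
n=6: y≈-243.263622, sp=5, e=sp−y≈248.263622; I≈180.988255, D=e−e_prev≈364.034771; u=2·248.263622+1/2·180.988255+1·364.034771≈951.056143; next y=-1/5·(-243.263622)+1/2·951.056143≈524.180796

0 5 17.500 0.000
1 5 -15.625 8.750
2 5 55.344 -9.563
3 5 -92.702 29.584
4 5 220.635 -52.268
5 5 -438.219 120.771
6 5 951.056 -243.264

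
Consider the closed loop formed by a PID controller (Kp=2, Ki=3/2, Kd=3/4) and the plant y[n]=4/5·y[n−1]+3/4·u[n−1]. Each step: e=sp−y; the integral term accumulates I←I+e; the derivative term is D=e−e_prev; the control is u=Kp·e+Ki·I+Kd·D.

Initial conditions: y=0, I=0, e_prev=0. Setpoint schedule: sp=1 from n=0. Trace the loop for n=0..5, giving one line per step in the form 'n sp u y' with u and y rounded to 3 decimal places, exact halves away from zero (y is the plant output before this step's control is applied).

(exact arithmetic carried between steps; '≈' marks a value shown rounded to 6 d.p. or computed from one; I and e_prev carry over from the previous line; the table rounds u and y to 3 d.p., halves away from zero)
n=0: y=0, sp=1, e=sp−y=1; I=1, D=e−e_prev=1; u=2·1+3/2·1+3/4·1=4.25; next y=4/5·0+3/4·4.25=3.1875
n=1: y=3.1875, sp=1, e=sp−y=-2.1875; I=-1.1875, D=e−e_prev=-3.1875; u=2·(-2.1875)+3/2·(-1.1875)+3/4·(-3.1875)=-8.546875; next y=4/5·3.1875+3/4·(-8.546875)≈-3.860156
n=2: y≈-3.860156, sp=1, e=sp−y≈4.860156; I≈3.672656, D=e−e_prev≈7.047656; u=2·4.860156+3/2·3.672656+3/4·7.047656≈20.515039; next y=4/5·(-3.860156)+3/4·20.515039≈12.298154
n=3: y≈12.298154, sp=1, e=sp−y≈-11.298154; I≈-7.625498, D=e−e_prev≈-16.158311; u=2·(-11.298154)+3/2·(-7.625498)+3/4·(-16.158311)≈-46.153289; next y=4/5·12.298154+3/4·(-46.153289)≈-24.776443
n=4: y≈-24.776443, sp=1, e=sp−y≈25.776443; I≈18.150945, D=e−e_prev≈37.074597; u=2·25.776443+3/2·18.150945+3/4·37.074597≈106.585251; next y=4/5·(-24.776443)+3/4·106.585251≈60.117784
n=5: y≈60.117784, sp=1, e=sp−y≈-59.117784; I≈-40.966839, D=e−e_prev≈-84.894227; u=2·(-59.117784)+3/2·(-40.966839)+3/4·(-84.894227)≈-243.356497; next y=4/5·60.117784+3/4·(-243.356497)≈-134.423146

0 1 4.250 0.000
1 1 -8.547 3.188
2 1 20.515 -3.860
3 1 -46.153 12.298
4 1 106.585 -24.776
5 1 -243.356 60.118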